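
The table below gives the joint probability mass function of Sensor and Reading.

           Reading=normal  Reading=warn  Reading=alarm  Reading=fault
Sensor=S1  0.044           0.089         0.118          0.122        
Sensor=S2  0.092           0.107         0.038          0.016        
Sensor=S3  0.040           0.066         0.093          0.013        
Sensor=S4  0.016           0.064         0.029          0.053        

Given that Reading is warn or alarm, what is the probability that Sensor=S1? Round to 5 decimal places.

0.34272

P(Reading=warn) = 0.089 + 0.107 + 0.066 + 0.064 = 0.326.
P(Reading=alarm) = 0.118 + 0.038 + 0.093 + 0.029 = 0.278.
P(Reading ∈ {warn, alarm}) = 0.326 + 0.278 = 0.604; P(Sensor=S1, Reading ∈ {warn, alarm}) = 0.089 + 0.118 = 0.207.
P(Sensor=S1 | Reading ∈ {warn, alarm}) = 0.207/0.604 = 0.34272.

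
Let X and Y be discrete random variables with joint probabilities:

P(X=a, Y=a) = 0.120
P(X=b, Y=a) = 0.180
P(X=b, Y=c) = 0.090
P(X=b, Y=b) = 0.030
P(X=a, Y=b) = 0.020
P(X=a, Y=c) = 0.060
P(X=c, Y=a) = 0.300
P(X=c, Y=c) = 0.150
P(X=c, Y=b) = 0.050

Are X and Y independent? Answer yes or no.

Every cell satisfies P(X,Y) = P(X)·P(Y). For instance P(X=a) = 0.200, P(Y=b) = 0.100, and 0.200×0.100 = 0.020 matches the joint entry. So X and Y are independent.

yes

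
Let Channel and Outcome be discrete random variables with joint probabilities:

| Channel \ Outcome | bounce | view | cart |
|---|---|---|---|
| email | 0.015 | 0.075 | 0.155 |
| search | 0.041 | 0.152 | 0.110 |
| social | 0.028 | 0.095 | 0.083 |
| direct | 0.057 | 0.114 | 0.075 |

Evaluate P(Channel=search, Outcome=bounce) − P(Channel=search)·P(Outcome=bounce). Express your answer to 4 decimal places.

P(Channel=search) = 0.041 + 0.152 + 0.110 = 0.303.
P(Outcome=bounce) = 0.015 + 0.041 + 0.028 + 0.057 = 0.141.
P(Channel=search, Outcome=bounce) − P(Channel=search)P(Outcome=bounce) = 0.041 − 0.303×0.141 = -0.0017.

-0.0017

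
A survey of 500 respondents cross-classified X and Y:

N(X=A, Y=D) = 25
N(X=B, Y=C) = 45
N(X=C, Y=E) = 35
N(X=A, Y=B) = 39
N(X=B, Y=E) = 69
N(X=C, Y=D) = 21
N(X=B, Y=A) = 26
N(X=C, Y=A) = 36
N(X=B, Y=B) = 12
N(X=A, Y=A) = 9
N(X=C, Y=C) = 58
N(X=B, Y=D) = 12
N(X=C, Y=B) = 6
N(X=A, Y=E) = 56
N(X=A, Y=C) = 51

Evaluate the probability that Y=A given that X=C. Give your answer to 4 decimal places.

Total with X=C: 36 + 6 + 58 + 21 + 35 = 156.
P(Y=A | X=C) = 36/156 = 0.2308.

0.2308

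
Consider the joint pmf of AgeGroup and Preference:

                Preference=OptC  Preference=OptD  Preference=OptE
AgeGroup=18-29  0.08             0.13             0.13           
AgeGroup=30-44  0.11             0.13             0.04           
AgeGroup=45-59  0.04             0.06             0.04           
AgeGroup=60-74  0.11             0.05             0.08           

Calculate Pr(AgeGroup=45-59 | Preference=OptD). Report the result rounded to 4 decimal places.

0.1622

P(Preference=OptD) = 0.13 + 0.13 + 0.06 + 0.05 = 0.37.
P(AgeGroup=45-59 | Preference=OptD) = 0.06/0.37 = 0.1622.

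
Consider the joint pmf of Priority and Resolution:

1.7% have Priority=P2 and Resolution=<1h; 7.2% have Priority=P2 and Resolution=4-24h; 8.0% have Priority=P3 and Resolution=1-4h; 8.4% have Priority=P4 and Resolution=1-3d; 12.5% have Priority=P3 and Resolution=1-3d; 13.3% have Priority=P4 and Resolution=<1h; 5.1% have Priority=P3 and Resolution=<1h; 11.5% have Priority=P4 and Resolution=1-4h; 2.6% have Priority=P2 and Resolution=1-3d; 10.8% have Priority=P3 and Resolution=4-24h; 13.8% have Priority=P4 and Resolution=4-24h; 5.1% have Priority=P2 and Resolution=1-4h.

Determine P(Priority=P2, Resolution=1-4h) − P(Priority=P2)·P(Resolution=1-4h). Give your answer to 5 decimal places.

P(Priority=P2) = 0.017 + 0.051 + 0.072 + 0.026 = 0.166.
P(Resolution=1-4h) = 0.051 + 0.080 + 0.115 = 0.246.
P(Priority=P2, Resolution=1-4h) − P(Priority=P2)P(Resolution=1-4h) = 0.051 − 0.166×0.246 = 0.01016.

0.01016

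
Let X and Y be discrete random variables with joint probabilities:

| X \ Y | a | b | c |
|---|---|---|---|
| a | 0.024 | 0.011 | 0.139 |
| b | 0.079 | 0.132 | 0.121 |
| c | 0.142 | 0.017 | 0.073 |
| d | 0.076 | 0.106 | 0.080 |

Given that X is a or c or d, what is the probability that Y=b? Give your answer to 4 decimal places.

P(X=a) = 0.024 + 0.011 + 0.139 = 0.174.
P(X=c) = 0.142 + 0.017 + 0.073 = 0.232.
P(X=d) = 0.076 + 0.106 + 0.080 = 0.262.
P(X ∈ {a, c, d}) = 0.174 + 0.232 + 0.262 = 0.668; P(Y=b, X ∈ {a, c, d}) = 0.011 + 0.017 + 0.106 = 0.134.
P(Y=b | X ∈ {a, c, d}) = 0.134/0.668 = 0.2006.

0.2006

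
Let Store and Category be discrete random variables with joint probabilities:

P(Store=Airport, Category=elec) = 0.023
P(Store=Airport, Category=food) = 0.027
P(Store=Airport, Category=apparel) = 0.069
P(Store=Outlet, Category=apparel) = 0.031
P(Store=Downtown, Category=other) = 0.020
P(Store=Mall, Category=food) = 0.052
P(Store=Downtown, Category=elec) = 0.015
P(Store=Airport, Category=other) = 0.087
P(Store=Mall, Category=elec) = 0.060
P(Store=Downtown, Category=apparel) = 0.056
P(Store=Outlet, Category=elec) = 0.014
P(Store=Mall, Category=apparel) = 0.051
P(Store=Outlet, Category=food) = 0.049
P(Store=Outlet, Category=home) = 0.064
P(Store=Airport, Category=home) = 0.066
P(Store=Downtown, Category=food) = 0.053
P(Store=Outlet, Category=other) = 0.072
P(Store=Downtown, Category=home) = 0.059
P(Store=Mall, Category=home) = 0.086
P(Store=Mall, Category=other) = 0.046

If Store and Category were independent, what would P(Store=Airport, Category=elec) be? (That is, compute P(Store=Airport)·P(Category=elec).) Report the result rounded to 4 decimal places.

P(Store=Airport) = 0.027 + 0.069 + 0.023 + 0.066 + 0.087 = 0.272.
P(Category=elec) = 0.015 + 0.060 + 0.023 + 0.014 = 0.112.
Product: 0.272 × 0.112 = 0.0305.

0.0305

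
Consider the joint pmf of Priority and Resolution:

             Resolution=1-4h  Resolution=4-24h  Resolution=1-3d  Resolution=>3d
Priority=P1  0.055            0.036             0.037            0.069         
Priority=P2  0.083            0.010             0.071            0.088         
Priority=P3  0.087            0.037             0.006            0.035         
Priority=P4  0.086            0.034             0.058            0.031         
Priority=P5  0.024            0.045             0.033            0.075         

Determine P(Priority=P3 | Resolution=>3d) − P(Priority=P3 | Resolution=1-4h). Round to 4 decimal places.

P(Resolution=>3d) = 0.069 + 0.088 + 0.035 + 0.031 + 0.075 = 0.298; P(Priority=P3 | Resolution=>3d) = 0.035/0.298 = 0.11745.
P(Resolution=1-4h) = 0.055 + 0.083 + 0.087 + 0.086 + 0.024 = 0.335; P(Priority=P3 | Resolution=1-4h) = 0.087/0.335 = 0.25970.
Difference = -0.1423.

-0.1423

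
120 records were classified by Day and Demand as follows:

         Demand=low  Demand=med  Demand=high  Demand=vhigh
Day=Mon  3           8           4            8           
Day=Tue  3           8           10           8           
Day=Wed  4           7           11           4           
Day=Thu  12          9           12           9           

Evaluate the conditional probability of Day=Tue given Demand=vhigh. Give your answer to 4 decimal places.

0.2759

Total with Demand=vhigh: 8 + 8 + 4 + 9 = 29.
P(Day=Tue | Demand=vhigh) = 8/29 = 0.2759.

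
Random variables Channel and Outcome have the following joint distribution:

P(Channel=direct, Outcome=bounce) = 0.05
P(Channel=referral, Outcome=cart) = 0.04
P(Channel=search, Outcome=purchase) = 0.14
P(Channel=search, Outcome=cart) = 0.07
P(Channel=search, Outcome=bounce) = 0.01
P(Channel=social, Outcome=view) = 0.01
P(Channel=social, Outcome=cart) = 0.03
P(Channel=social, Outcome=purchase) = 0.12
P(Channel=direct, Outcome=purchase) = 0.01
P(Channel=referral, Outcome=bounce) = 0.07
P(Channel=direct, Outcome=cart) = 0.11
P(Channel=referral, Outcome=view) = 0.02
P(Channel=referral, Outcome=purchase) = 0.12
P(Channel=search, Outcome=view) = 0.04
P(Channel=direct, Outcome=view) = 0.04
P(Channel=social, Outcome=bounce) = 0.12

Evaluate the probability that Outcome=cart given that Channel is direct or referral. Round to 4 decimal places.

0.3261

P(Channel=direct) = 0.05 + 0.04 + 0.11 + 0.01 = 0.21.
P(Channel=referral) = 0.07 + 0.02 + 0.04 + 0.12 = 0.25.
P(Channel ∈ {direct, referral}) = 0.21 + 0.25 = 0.46; P(Outcome=cart, Channel ∈ {direct, referral}) = 0.11 + 0.04 = 0.15.
P(Outcome=cart | Channel ∈ {direct, referral}) = 0.15/0.46 = 0.3261.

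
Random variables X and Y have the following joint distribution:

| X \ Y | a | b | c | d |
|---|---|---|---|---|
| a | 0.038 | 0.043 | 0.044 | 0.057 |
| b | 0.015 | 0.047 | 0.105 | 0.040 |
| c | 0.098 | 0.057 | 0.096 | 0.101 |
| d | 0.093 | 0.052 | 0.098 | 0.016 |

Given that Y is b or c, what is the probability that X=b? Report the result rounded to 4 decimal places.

0.2804

P(Y=b) = 0.043 + 0.047 + 0.057 + 0.052 = 0.199.
P(Y=c) = 0.044 + 0.105 + 0.096 + 0.098 = 0.343.
P(Y ∈ {b, c}) = 0.199 + 0.343 = 0.542; P(X=b, Y ∈ {b, c}) = 0.047 + 0.105 = 0.152.
P(X=b | Y ∈ {b, c}) = 0.152/0.542 = 0.2804.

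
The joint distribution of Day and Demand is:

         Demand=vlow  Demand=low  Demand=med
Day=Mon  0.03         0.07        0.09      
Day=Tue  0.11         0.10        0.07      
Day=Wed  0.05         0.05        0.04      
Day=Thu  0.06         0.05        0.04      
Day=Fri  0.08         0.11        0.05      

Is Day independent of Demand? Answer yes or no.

no

P(Day=Mon) = 0.19 and P(Demand=med) = 0.29, so their product is 0.0551, but P(Day=Mon, Demand=med) = 0.09. Since these differ, Day and Demand are not independent.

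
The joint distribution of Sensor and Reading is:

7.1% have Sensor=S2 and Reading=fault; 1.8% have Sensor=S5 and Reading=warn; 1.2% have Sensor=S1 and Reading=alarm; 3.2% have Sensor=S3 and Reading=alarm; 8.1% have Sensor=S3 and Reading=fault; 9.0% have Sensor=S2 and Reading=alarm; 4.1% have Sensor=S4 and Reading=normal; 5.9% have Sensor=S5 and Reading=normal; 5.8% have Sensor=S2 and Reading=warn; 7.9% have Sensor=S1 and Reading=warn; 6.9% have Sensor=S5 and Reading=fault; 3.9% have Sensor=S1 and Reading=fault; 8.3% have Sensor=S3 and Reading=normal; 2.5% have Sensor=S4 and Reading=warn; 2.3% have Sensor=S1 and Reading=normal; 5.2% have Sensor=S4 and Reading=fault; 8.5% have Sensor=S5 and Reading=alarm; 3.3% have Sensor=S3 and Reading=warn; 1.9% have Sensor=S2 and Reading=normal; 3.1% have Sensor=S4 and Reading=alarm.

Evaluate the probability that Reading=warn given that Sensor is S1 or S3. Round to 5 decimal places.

P(Sensor=S1) = 0.023 + 0.079 + 0.012 + 0.039 = 0.153.
P(Sensor=S3) = 0.083 + 0.033 + 0.032 + 0.081 = 0.229.
P(Sensor ∈ {S1, S3}) = 0.153 + 0.229 = 0.382; P(Reading=warn, Sensor ∈ {S1, S3}) = 0.079 + 0.033 = 0.112.
P(Reading=warn | Sensor ∈ {S1, S3}) = 0.112/0.382 = 0.29319.

0.29319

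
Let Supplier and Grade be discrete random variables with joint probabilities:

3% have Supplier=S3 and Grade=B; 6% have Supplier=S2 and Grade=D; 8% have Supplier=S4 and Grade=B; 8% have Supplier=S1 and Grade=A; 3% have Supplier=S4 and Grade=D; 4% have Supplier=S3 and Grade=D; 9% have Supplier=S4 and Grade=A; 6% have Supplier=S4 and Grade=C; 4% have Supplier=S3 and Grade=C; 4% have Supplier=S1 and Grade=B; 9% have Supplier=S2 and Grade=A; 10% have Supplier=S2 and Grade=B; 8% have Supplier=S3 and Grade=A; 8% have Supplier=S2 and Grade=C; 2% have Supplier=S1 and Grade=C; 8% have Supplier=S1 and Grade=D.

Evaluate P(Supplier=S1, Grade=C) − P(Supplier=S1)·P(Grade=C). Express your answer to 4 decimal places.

-0.0240

P(Supplier=S1) = 0.08 + 0.04 + 0.02 + 0.08 = 0.22.
P(Grade=C) = 0.02 + 0.08 + 0.04 + 0.06 = 0.20.
P(Supplier=S1, Grade=C) − P(Supplier=S1)P(Grade=C) = 0.02 − 0.22×0.20 = -0.0240.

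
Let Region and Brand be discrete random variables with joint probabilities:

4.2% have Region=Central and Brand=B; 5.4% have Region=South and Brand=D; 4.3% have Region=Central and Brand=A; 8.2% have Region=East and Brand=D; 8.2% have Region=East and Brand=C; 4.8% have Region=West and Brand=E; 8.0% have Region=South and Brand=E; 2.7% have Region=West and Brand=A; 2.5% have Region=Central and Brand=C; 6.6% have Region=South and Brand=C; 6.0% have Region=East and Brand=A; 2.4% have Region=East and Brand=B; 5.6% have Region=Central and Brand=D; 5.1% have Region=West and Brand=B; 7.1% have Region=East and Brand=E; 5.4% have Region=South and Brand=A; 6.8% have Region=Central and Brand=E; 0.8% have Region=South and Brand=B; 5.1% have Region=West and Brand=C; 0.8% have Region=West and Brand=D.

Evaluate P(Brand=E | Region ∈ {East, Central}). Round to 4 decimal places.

0.2514

P(Region=East) = 0.060 + 0.024 + 0.082 + 0.082 + 0.071 = 0.319.
P(Region=Central) = 0.043 + 0.042 + 0.025 + 0.056 + 0.068 = 0.234.
P(Region ∈ {East, Central}) = 0.319 + 0.234 = 0.553; P(Brand=E, Region ∈ {East, Central}) = 0.071 + 0.068 = 0.139.
P(Brand=E | Region ∈ {East, Central}) = 0.139/0.553 = 0.2514.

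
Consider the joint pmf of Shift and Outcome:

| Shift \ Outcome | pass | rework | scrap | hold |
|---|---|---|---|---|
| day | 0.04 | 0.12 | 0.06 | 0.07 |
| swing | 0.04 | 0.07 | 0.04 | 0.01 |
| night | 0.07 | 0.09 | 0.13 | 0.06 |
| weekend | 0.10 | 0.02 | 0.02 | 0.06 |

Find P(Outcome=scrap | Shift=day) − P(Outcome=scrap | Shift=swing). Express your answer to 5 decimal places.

P(Shift=day) = 0.04 + 0.12 + 0.06 + 0.07 = 0.29; P(Outcome=scrap | Shift=day) = 0.06/0.29 = 0.206897.
P(Shift=swing) = 0.04 + 0.07 + 0.04 + 0.01 = 0.16; P(Outcome=scrap | Shift=swing) = 0.04/0.16 = 0.250000.
Difference = -0.04310.

-0.04310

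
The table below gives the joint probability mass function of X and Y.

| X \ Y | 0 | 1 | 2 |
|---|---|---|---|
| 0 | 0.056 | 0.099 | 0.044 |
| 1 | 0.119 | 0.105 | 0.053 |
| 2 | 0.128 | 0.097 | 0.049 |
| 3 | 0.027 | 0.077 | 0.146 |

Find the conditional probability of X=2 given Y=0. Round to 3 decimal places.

P(Y=0) = 0.056 + 0.119 + 0.128 + 0.027 = 0.330.
P(X=2 | Y=0) = 0.128/0.330 = 0.388.

0.388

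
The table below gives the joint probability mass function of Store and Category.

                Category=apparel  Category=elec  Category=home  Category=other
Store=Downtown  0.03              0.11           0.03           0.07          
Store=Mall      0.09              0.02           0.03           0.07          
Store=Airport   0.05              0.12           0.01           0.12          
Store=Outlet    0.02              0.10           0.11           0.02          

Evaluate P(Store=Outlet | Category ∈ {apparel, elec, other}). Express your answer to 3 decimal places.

0.171

P(Category=apparel) = 0.03 + 0.09 + 0.05 + 0.02 = 0.19.
P(Category=elec) = 0.11 + 0.02 + 0.12 + 0.10 = 0.35.
P(Category=other) = 0.07 + 0.07 + 0.12 + 0.02 = 0.28.
P(Category ∈ {apparel, elec, other}) = 0.19 + 0.35 + 0.28 = 0.82; P(Store=Outlet, Category ∈ {apparel, elec, other}) = 0.02 + 0.10 + 0.02 = 0.14.
P(Store=Outlet | Category ∈ {apparel, elec, other}) = 0.14/0.82 = 0.171.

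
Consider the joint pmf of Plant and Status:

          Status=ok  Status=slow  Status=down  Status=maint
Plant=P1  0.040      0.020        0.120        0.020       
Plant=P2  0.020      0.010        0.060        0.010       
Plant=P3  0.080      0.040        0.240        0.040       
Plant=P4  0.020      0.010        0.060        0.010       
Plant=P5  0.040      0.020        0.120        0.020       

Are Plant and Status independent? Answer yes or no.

yes

Every cell satisfies P(Plant,Status) = P(Plant)·P(Status). For instance P(Plant=P4) = 0.100, P(Status=down) = 0.600, and 0.100×0.600 = 0.060 matches the joint entry. So Plant and Status are independent.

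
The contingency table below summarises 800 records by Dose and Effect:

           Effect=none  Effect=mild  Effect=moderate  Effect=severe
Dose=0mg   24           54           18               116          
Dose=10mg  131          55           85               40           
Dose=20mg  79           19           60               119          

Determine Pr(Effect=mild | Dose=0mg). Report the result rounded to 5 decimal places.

Total with Dose=0mg: 24 + 54 + 18 + 116 = 212.
P(Effect=mild | Dose=0mg) = 54/212 = 0.25472.

0.25472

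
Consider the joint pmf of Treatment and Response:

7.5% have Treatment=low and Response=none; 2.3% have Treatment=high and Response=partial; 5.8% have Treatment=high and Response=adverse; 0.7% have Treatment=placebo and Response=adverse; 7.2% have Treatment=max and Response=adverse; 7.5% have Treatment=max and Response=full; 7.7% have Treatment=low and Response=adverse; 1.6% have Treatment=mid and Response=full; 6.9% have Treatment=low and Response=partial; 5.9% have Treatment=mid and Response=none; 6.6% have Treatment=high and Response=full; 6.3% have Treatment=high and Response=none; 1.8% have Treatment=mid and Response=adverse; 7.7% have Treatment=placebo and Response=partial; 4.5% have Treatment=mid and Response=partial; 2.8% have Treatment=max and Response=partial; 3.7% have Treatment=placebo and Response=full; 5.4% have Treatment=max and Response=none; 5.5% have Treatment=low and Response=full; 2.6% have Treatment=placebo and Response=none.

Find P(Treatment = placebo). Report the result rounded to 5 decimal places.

0.14700

P(Treatment=placebo) = 0.026 + 0.077 + 0.037 + 0.007 = 0.147.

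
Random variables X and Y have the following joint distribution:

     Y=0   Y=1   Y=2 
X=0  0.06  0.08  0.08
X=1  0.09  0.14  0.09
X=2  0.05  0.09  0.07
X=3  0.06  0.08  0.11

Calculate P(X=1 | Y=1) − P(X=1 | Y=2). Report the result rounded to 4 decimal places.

P(Y=1) = 0.08 + 0.14 + 0.09 + 0.08 = 0.39; P(X=1 | Y=1) = 0.14/0.39 = 0.35897.
P(Y=2) = 0.08 + 0.09 + 0.07 + 0.11 = 0.35; P(X=1 | Y=2) = 0.09/0.35 = 0.25714.
Difference = 0.1018.

0.1018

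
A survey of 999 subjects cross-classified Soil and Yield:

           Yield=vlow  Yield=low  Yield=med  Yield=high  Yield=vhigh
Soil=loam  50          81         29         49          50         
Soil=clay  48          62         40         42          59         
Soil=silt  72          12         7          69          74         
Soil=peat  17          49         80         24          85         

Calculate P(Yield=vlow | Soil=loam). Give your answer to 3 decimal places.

0.193

Total with Soil=loam: 50 + 81 + 29 + 49 + 50 = 259.
P(Yield=vlow | Soil=loam) = 50/259 = 0.193.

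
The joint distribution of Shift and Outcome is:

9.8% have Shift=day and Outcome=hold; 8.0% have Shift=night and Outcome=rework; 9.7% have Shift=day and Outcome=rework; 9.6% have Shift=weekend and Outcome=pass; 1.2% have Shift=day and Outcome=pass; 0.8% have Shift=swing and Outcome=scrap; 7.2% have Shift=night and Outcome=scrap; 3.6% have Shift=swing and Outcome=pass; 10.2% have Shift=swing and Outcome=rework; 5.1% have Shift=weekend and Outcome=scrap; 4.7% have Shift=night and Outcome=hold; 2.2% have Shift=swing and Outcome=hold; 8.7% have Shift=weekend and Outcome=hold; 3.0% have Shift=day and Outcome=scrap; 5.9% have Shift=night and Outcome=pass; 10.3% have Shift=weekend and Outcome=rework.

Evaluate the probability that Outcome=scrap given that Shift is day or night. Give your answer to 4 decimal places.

0.2061

P(Shift=day) = 0.012 + 0.097 + 0.030 + 0.098 = 0.237.
P(Shift=night) = 0.059 + 0.080 + 0.072 + 0.047 = 0.258.
P(Shift ∈ {day, night}) = 0.237 + 0.258 = 0.495; P(Outcome=scrap, Shift ∈ {day, night}) = 0.030 + 0.072 = 0.102.
P(Outcome=scrap | Shift ∈ {day, night}) = 0.102/0.495 = 0.2061.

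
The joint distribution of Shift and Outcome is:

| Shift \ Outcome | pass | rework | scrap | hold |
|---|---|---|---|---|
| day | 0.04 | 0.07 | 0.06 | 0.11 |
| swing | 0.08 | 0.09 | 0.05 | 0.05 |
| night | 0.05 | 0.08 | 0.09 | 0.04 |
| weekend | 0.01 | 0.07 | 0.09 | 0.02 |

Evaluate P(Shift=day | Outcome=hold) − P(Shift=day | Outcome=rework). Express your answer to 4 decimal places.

P(Outcome=hold) = 0.11 + 0.05 + 0.04 + 0.02 = 0.22; P(Shift=day | Outcome=hold) = 0.11/0.22 = 0.50000.
P(Outcome=rework) = 0.07 + 0.09 + 0.08 + 0.07 = 0.31; P(Shift=day | Outcome=rework) = 0.07/0.31 = 0.22581.
Difference = 0.2742.

0.2742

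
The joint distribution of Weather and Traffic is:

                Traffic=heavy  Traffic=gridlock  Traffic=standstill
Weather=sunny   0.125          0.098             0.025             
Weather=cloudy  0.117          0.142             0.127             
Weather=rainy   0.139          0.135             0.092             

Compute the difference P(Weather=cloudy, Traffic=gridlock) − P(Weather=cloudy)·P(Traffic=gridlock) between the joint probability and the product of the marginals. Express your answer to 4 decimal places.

-0.0028

P(Weather=cloudy) = 0.117 + 0.142 + 0.127 = 0.386.
P(Traffic=gridlock) = 0.098 + 0.142 + 0.135 = 0.375.
P(Weather=cloudy, Traffic=gridlock) − P(Weather=cloudy)P(Traffic=gridlock) = 0.142 − 0.386×0.375 = -0.0028.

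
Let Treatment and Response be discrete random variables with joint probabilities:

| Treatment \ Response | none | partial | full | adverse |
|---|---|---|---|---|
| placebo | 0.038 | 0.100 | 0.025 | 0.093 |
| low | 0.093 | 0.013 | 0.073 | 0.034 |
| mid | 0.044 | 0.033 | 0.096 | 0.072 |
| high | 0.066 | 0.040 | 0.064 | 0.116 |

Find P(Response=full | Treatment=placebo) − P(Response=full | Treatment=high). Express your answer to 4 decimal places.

P(Treatment=placebo) = 0.038 + 0.100 + 0.025 + 0.093 = 0.256; P(Response=full | Treatment=placebo) = 0.025/0.256 = 0.09766.
P(Treatment=high) = 0.066 + 0.040 + 0.064 + 0.116 = 0.286; P(Response=full | Treatment=high) = 0.064/0.286 = 0.22378.
Difference = -0.1261.

-0.1261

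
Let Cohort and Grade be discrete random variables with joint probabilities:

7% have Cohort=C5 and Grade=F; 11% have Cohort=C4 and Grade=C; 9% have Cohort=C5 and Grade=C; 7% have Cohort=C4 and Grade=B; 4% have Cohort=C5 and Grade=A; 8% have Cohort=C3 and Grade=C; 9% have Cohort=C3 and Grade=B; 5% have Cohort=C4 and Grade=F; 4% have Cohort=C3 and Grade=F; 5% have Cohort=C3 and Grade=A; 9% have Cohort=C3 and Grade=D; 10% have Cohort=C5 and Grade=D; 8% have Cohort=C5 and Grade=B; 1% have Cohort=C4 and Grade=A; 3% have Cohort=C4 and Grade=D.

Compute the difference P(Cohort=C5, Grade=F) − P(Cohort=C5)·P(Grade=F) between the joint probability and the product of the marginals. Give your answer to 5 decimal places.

0.00920

P(Cohort=C5) = 0.04 + 0.08 + 0.09 + 0.10 + 0.07 = 0.38.
P(Grade=F) = 0.04 + 0.05 + 0.07 = 0.16.
P(Cohort=C5, Grade=F) − P(Cohort=C5)P(Grade=F) = 0.07 − 0.38×0.16 = 0.00920.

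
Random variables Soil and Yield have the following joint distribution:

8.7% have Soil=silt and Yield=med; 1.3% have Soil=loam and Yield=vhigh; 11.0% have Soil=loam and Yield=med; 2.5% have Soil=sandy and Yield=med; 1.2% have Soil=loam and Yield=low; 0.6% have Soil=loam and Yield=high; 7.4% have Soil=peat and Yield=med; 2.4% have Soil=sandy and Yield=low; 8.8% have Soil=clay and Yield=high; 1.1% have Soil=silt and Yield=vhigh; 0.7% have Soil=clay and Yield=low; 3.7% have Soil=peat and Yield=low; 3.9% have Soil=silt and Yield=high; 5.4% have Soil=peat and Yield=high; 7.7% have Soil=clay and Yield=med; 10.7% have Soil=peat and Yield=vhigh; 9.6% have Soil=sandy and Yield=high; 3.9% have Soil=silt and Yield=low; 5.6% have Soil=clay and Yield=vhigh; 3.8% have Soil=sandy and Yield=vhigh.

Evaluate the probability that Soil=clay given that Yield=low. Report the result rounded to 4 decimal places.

P(Yield=low) = 0.024 + 0.012 + 0.007 + 0.039 + 0.037 = 0.119.
P(Soil=clay | Yield=low) = 0.007/0.119 = 0.0588.

0.0588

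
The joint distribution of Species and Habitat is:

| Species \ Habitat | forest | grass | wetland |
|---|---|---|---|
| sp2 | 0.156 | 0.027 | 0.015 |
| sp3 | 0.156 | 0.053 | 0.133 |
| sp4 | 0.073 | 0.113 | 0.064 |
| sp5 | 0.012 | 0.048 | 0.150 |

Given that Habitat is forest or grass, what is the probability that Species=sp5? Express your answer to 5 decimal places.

0.09404

P(Habitat=forest) = 0.156 + 0.156 + 0.073 + 0.012 = 0.397.
P(Habitat=grass) = 0.027 + 0.053 + 0.113 + 0.048 = 0.241.
P(Habitat ∈ {forest, grass}) = 0.397 + 0.241 = 0.638; P(Species=sp5, Habitat ∈ {forest, grass}) = 0.012 + 0.048 = 0.060.
P(Species=sp5 | Habitat ∈ {forest, grass}) = 0.060/0.638 = 0.09404.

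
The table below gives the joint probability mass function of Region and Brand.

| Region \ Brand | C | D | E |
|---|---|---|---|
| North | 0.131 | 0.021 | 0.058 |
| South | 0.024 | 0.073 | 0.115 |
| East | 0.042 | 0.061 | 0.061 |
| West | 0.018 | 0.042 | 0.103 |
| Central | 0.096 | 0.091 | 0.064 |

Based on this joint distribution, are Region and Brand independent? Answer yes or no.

no

P(Region=North) = 0.210 and P(Brand=C) = 0.311, so their product is 0.06531, but P(Region=North, Brand=C) = 0.131. Since these differ, Region and Brand are not independent.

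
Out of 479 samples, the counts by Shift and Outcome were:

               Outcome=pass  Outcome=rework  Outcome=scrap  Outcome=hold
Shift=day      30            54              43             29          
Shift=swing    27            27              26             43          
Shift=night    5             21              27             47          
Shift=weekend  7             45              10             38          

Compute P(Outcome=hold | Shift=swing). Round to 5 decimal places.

0.34959

Total with Shift=swing: 27 + 27 + 26 + 43 = 123.
P(Outcome=hold | Shift=swing) = 43/123 = 0.34959.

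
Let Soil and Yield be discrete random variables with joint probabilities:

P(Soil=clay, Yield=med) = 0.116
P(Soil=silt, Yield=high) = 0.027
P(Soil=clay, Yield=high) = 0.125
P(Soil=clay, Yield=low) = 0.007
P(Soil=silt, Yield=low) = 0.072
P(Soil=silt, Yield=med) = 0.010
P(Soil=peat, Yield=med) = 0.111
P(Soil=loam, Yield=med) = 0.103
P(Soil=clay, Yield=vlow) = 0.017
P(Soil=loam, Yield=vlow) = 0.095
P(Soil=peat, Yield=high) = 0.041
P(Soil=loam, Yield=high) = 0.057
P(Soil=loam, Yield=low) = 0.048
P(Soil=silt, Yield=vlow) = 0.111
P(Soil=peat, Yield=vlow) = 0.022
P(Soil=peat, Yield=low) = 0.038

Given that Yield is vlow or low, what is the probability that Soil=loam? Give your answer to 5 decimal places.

P(Yield=vlow) = 0.095 + 0.017 + 0.111 + 0.022 = 0.245.
P(Yield=low) = 0.048 + 0.007 + 0.072 + 0.038 = 0.165.
P(Yield ∈ {vlow, low}) = 0.245 + 0.165 = 0.410; P(Soil=loam, Yield ∈ {vlow, low}) = 0.095 + 0.048 = 0.143.
P(Soil=loam | Yield ∈ {vlow, low}) = 0.143/0.410 = 0.34878.

0.34878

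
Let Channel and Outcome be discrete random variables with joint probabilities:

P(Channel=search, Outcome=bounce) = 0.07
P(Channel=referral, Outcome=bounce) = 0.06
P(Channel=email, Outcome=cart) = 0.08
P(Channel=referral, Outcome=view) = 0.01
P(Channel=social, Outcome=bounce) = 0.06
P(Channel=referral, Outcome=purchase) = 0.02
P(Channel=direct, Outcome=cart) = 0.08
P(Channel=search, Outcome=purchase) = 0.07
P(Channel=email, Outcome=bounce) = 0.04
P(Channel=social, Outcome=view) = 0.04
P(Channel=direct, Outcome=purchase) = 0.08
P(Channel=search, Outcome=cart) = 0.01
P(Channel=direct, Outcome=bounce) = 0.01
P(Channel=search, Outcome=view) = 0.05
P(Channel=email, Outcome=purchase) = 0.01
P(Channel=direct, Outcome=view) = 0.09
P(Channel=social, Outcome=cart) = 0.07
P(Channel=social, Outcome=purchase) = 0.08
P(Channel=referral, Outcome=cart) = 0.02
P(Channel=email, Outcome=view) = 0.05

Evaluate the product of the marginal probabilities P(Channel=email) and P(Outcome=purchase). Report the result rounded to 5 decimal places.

P(Channel=email) = 0.04 + 0.05 + 0.08 + 0.01 = 0.18.
P(Outcome=purchase) = 0.01 + 0.07 + 0.08 + 0.08 + 0.02 = 0.26.
Product: 0.18 × 0.26 = 0.04680.

0.04680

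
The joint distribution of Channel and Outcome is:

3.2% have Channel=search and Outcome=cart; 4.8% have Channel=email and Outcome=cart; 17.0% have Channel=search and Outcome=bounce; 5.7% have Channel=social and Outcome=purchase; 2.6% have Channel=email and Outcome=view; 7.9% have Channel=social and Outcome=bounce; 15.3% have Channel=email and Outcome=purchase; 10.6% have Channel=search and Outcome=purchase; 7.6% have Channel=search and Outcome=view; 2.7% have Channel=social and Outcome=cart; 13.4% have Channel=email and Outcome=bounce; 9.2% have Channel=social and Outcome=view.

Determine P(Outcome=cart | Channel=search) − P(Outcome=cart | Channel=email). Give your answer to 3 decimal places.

-0.050

P(Channel=search) = 0.170 + 0.076 + 0.032 + 0.106 = 0.384; P(Outcome=cart | Channel=search) = 0.032/0.384 = 0.0833.
P(Channel=email) = 0.134 + 0.026 + 0.048 + 0.153 = 0.361; P(Outcome=cart | Channel=email) = 0.048/0.361 = 0.1330.
Difference = -0.050.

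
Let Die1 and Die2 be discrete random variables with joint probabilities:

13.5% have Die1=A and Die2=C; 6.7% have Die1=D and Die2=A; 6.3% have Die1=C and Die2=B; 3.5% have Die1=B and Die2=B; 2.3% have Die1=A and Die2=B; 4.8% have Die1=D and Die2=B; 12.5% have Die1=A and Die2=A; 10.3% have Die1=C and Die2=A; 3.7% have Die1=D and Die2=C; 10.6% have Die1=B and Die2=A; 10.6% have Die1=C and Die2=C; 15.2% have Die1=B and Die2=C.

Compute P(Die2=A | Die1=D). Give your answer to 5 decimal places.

P(Die1=D) = 0.067 + 0.048 + 0.037 = 0.152.
P(Die2=A | Die1=D) = 0.067/0.152 = 0.44079.

0.44079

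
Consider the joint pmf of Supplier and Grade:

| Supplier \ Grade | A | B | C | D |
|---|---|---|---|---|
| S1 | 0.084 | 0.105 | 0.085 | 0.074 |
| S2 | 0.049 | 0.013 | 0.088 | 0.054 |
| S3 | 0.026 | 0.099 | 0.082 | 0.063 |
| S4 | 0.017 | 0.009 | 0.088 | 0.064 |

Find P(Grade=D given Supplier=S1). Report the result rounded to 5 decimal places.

0.21264

P(Supplier=S1) = 0.084 + 0.105 + 0.085 + 0.074 = 0.348.
P(Grade=D | Supplier=S1) = 0.074/0.348 = 0.21264.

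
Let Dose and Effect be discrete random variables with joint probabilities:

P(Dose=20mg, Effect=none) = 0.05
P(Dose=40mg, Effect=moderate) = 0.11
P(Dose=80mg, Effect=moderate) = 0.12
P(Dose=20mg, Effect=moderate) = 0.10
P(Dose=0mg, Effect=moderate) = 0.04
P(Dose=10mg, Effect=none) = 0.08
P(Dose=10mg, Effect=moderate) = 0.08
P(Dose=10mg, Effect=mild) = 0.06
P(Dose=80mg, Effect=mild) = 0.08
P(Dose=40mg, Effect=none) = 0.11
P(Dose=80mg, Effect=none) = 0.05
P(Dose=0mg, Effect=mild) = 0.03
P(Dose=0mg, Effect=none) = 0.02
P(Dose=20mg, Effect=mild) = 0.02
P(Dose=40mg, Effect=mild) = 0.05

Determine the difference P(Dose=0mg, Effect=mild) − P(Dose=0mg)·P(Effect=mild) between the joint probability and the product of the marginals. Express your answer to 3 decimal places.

P(Dose=0mg) = 0.02 + 0.03 + 0.04 = 0.09.
P(Effect=mild) = 0.03 + 0.06 + 0.02 + 0.05 + 0.08 = 0.24.
P(Dose=0mg, Effect=mild) − P(Dose=0mg)P(Effect=mild) = 0.03 − 0.09×0.24 = 0.008.

0.008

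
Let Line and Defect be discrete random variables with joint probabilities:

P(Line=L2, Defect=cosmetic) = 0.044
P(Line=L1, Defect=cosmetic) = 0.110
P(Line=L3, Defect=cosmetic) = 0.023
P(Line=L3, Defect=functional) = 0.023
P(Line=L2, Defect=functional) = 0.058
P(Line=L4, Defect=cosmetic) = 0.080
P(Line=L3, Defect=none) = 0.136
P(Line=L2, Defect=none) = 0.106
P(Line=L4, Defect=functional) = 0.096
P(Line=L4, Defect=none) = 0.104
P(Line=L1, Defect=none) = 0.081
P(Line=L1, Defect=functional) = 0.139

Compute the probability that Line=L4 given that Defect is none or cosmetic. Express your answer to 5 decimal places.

0.26901

P(Defect=none) = 0.081 + 0.106 + 0.136 + 0.104 = 0.427.
P(Defect=cosmetic) = 0.110 + 0.044 + 0.023 + 0.080 = 0.257.
P(Defect ∈ {none, cosmetic}) = 0.427 + 0.257 = 0.684; P(Line=L4, Defect ∈ {none, cosmetic}) = 0.104 + 0.080 = 0.184.
P(Line=L4 | Defect ∈ {none, cosmetic}) = 0.184/0.684 = 0.26901.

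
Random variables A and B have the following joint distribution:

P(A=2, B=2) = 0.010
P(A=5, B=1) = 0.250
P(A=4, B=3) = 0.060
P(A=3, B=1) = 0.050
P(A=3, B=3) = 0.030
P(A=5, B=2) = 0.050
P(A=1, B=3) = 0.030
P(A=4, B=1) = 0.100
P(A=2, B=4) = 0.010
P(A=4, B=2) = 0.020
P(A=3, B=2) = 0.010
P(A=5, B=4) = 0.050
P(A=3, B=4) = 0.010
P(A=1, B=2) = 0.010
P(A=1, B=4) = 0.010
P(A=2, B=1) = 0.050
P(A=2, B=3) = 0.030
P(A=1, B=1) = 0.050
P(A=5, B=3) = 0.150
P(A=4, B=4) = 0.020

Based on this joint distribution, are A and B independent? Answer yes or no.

yes

Every cell satisfies P(A,B) = P(A)·P(B). For instance P(A=5) = 0.500, P(B=4) = 0.100, and 0.500×0.100 = 0.050 matches the joint entry. So A and B are independent.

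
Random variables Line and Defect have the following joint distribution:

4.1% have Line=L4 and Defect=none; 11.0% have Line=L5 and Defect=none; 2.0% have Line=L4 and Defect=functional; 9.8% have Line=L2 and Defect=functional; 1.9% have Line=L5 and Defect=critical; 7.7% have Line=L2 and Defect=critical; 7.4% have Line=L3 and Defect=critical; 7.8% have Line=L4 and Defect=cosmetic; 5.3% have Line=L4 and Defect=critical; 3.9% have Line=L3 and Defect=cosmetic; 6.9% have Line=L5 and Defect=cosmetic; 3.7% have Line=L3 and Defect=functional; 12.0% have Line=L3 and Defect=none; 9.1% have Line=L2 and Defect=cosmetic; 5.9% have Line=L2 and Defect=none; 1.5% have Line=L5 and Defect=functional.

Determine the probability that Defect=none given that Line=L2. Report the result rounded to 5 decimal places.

P(Line=L2) = 0.059 + 0.091 + 0.098 + 0.077 = 0.325.
P(Defect=none | Line=L2) = 0.059/0.325 = 0.18154.

0.18154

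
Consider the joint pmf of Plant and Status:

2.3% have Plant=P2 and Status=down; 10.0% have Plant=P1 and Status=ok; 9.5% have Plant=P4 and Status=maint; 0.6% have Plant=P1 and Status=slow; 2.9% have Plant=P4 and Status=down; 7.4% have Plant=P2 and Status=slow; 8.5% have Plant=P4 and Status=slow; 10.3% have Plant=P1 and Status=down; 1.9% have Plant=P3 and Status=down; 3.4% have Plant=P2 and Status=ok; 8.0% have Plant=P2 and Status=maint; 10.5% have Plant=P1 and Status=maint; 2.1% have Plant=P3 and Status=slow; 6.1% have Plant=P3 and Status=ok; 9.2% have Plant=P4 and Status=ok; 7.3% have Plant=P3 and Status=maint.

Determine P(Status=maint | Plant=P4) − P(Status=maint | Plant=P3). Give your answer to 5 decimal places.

P(Plant=P4) = 0.092 + 0.085 + 0.029 + 0.095 = 0.301; P(Status=maint | Plant=P4) = 0.095/0.301 = 0.315615.
P(Plant=P3) = 0.061 + 0.021 + 0.019 + 0.073 = 0.174; P(Status=maint | Plant=P3) = 0.073/0.174 = 0.419540.
Difference = -0.10393.

-0.10393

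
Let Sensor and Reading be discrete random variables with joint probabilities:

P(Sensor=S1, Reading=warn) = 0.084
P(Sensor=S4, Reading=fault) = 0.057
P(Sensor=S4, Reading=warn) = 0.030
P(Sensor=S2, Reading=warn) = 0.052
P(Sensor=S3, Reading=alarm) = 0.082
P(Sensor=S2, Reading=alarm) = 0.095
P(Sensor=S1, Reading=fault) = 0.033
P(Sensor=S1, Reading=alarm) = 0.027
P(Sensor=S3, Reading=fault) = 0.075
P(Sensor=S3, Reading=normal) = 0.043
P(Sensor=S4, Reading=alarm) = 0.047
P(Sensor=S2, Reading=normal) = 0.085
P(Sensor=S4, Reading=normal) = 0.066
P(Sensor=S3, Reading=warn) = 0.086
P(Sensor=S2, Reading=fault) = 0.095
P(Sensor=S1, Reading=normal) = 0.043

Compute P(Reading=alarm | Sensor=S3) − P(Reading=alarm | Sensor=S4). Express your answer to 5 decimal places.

P(Sensor=S3) = 0.043 + 0.086 + 0.082 + 0.075 = 0.286; P(Reading=alarm | Sensor=S3) = 0.082/0.286 = 0.286713.
P(Sensor=S4) = 0.066 + 0.030 + 0.047 + 0.057 = 0.200; P(Reading=alarm | Sensor=S4) = 0.047/0.200 = 0.235000.
Difference = 0.05171.

0.05171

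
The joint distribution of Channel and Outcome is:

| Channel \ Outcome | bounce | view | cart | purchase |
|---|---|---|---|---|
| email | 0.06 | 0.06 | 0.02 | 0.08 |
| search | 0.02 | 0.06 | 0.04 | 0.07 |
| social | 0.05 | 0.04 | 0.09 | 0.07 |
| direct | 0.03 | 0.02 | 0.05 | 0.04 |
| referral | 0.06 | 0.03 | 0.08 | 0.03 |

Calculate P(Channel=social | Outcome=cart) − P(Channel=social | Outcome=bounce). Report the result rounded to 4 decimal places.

0.0942

P(Outcome=cart) = 0.02 + 0.04 + 0.09 + 0.05 + 0.08 = 0.28; P(Channel=social | Outcome=cart) = 0.09/0.28 = 0.32143.
P(Outcome=bounce) = 0.06 + 0.02 + 0.05 + 0.03 + 0.06 = 0.22; P(Channel=social | Outcome=bounce) = 0.05/0.22 = 0.22727.
Difference = 0.0942.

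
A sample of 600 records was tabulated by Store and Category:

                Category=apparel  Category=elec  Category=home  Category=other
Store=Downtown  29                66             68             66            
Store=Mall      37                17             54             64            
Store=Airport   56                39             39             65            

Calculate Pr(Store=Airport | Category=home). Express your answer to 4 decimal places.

0.2422

Total with Category=home: 68 + 54 + 39 = 161.
P(Store=Airport | Category=home) = 39/161 = 0.2422.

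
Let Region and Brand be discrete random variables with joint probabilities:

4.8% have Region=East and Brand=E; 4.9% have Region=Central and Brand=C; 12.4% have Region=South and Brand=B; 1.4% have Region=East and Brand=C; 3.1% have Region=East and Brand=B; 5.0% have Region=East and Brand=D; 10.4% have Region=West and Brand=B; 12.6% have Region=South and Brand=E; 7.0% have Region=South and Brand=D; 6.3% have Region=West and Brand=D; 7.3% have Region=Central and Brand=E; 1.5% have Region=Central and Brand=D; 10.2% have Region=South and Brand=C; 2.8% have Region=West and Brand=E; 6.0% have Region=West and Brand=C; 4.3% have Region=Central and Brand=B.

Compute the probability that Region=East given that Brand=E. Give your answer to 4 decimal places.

0.1745

P(Brand=E) = 0.126 + 0.048 + 0.028 + 0.073 = 0.275.
P(Region=East | Brand=E) = 0.048/0.275 = 0.1745.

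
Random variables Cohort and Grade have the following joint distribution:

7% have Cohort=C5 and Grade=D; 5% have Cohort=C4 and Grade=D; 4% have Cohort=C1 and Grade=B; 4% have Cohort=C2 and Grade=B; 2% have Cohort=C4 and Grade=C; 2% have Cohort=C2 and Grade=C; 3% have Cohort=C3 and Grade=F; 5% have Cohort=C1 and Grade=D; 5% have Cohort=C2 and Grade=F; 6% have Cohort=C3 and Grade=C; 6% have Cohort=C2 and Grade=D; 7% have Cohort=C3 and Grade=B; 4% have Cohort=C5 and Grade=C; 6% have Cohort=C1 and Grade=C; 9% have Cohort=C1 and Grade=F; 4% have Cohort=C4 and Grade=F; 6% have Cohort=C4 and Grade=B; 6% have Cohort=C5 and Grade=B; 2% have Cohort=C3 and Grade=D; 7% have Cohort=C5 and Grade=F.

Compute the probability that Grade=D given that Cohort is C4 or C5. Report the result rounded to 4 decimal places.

P(Cohort=C4) = 0.06 + 0.02 + 0.05 + 0.04 = 0.17.
P(Cohort=C5) = 0.06 + 0.04 + 0.07 + 0.07 = 0.24.
P(Cohort ∈ {C4, C5}) = 0.17 + 0.24 = 0.41; P(Grade=D, Cohort ∈ {C4, C5}) = 0.05 + 0.07 = 0.12.
P(Grade=D | Cohort ∈ {C4, C5}) = 0.12/0.41 = 0.2927.

0.2927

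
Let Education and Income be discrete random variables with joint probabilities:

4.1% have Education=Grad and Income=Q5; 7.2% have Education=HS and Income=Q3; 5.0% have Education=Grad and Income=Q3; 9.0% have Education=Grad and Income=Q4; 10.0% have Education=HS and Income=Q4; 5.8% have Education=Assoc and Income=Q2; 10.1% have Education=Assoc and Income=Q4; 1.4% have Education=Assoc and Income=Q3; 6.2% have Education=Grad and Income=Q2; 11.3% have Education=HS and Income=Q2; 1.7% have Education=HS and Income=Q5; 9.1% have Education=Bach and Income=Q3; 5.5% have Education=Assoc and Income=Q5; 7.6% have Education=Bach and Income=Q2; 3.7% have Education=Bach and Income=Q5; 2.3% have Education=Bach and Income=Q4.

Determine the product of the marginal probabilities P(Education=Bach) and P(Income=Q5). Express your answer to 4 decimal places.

0.0341

P(Education=Bach) = 0.076 + 0.091 + 0.023 + 0.037 = 0.227.
P(Income=Q5) = 0.017 + 0.055 + 0.037 + 0.041 = 0.150.
Product: 0.227 × 0.150 = 0.0341.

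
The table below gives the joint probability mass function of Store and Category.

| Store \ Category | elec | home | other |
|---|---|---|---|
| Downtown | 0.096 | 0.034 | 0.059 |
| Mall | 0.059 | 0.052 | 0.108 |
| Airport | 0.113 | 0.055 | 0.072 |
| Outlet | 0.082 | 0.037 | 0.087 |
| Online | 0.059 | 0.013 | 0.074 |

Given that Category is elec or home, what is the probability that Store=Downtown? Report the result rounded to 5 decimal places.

P(Category=elec) = 0.096 + 0.059 + 0.113 + 0.082 + 0.059 = 0.409.
P(Category=home) = 0.034 + 0.052 + 0.055 + 0.037 + 0.013 = 0.191.
P(Category ∈ {elec, home}) = 0.409 + 0.191 = 0.600; P(Store=Downtown, Category ∈ {elec, home}) = 0.096 + 0.034 = 0.130.
P(Store=Downtown | Category ∈ {elec, home}) = 0.130/0.600 = 0.21667.

0.21667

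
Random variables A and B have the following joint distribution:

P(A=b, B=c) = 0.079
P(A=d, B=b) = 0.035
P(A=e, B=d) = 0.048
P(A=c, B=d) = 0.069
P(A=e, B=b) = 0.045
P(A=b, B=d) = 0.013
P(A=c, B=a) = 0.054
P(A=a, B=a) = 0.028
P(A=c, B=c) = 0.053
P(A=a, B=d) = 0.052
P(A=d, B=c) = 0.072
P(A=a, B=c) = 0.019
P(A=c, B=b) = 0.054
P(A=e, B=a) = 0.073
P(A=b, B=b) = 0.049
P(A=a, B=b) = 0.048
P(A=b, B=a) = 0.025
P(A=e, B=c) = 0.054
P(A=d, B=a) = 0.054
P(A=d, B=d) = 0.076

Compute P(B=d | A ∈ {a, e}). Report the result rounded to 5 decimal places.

P(A=a) = 0.028 + 0.048 + 0.019 + 0.052 = 0.147.
P(A=e) = 0.073 + 0.045 + 0.054 + 0.048 = 0.220.
P(A ∈ {a, e}) = 0.147 + 0.220 = 0.367; P(B=d, A ∈ {a, e}) = 0.052 + 0.048 = 0.100.
P(B=d | A ∈ {a, e}) = 0.100/0.367 = 0.27248.

0.27248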